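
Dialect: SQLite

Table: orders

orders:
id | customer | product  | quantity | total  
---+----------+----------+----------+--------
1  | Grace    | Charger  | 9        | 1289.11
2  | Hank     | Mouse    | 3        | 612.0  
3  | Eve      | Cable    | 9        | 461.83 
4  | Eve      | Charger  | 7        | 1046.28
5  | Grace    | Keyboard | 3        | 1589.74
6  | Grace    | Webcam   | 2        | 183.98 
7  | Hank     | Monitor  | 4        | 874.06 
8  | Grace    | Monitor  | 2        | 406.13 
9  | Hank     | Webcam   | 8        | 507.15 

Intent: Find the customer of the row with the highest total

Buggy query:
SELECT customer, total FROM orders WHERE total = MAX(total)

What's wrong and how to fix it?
Bug: WHERE is evaluated per row; an aggregate over the whole table isn't defined there

Fix: Wrap MAX in a scalar subquery so WHERE compares against a single value

Corrected query:
SELECT customer, total FROM orders WHERE total = (SELECT MAX(total) FROM orders)

Result:
customer | total  
---------+--------
Grace    | 1589.74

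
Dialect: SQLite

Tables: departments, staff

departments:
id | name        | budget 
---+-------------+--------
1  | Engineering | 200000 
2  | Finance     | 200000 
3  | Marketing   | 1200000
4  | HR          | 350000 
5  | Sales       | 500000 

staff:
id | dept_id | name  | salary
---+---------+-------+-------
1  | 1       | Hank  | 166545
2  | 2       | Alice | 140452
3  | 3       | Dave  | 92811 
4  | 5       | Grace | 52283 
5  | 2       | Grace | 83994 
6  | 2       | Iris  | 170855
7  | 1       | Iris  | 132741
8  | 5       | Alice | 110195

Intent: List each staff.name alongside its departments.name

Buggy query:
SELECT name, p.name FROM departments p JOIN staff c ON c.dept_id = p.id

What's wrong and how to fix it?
Bug: Both tables have a 'name' column; the unqualified reference is ambiguous

Fix: Prefix ambiguous columns with the table alias

Corrected query:
SELECT c.name, p.name FROM departments p JOIN staff c ON c.dept_id = p.id

Result:
name  | name       
------+------------
Hank  | Engineering
Alice | Finance    
Dave  | Marketing  
Grace | Sales      
Grace | Finance    
Iris  | Finance    
Iris  | Engineering
Alice | Sales      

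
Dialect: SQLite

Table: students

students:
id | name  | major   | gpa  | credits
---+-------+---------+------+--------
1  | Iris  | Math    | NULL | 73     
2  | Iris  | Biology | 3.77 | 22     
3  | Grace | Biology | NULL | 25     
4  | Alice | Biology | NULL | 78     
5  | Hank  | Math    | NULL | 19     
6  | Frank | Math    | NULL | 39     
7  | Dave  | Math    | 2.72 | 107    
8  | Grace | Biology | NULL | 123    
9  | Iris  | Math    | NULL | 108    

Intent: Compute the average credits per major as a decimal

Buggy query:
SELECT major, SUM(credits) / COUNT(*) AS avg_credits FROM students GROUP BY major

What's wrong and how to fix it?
Bug: Both operands are integers, so '/' performs integer division and truncates

Fix: Multiply by 1.0 (or CAST to REAL) to force floating-point division

Corrected query:
SELECT major, SUM(credits) * 1.0 / COUNT(*) AS avg_credits FROM students GROUP BY major

Result:
major   | avg_credits
--------+------------
Biology | 62         
Math    | 69.2       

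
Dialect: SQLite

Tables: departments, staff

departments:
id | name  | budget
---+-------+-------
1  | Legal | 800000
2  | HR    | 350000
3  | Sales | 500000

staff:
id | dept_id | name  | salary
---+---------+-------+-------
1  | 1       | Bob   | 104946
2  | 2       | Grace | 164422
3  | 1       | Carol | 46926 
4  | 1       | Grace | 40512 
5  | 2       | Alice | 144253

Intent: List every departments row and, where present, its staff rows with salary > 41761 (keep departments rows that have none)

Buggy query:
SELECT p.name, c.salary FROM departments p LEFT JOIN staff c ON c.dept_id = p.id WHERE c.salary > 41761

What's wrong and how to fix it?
Bug: Filtering c.salary in WHERE discards the NULL rows produced by LEFT JOIN, turning it into an inner join

Fix: Move the right-table condition into the ON clause so unmatched parents are kept

Corrected query:
SELECT p.name, c.salary FROM departments p LEFT JOIN staff c ON c.dept_id = p.id AND c.salary > 41761

Result:
name  | salary
------+-------
Legal | 46926 
Legal | 104946
HR    | 144253
HR    | 164422
Sales | NULL  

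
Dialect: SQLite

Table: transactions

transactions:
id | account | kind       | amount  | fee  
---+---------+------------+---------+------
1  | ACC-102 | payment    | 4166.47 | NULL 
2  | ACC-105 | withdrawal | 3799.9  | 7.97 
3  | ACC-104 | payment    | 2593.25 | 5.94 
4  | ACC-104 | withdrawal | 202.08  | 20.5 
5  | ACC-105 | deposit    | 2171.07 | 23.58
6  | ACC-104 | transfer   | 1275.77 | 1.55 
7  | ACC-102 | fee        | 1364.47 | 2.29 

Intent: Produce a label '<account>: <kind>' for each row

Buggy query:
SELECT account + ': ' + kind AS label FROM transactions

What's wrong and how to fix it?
Bug: '+' is numeric addition; on text columns SQLite converts them to 0 instead of concatenating

Fix: Use the || operator for string concatenation

Corrected query:
SELECT account || ': ' || kind AS label FROM transactions

Result:
label              
-------------------
ACC-102: payment   
ACC-105: withdrawal
ACC-104: payment   
ACC-104: withdrawal
ACC-105: deposit   
ACC-104: transfer  
ACC-102: fee       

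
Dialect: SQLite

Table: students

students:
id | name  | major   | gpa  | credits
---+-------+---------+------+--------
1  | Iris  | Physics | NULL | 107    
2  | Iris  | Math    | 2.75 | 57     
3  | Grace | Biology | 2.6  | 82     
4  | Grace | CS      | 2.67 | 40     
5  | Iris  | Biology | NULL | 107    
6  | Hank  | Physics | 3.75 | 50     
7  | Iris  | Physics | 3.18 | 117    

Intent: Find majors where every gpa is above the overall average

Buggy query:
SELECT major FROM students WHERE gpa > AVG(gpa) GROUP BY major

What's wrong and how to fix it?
Bug: AVG() is an aggregate; it can't sit directly in WHERE

Fix: Use a subquery for AVG and a HAVING MIN(...) filter so the condition holds for every row in the group

Corrected query:
SELECT major FROM students GROUP BY major HAVING MIN(gpa) > (SELECT AVG(gpa) FROM students)

Result:
major  
-------
Physics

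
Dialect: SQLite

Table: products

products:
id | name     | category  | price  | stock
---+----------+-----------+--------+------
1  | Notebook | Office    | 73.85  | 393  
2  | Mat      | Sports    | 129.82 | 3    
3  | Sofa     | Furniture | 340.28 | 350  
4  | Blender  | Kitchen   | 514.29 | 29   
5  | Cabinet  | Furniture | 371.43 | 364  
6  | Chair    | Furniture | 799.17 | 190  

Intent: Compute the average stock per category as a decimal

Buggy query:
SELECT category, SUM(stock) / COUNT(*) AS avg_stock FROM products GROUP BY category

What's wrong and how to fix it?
Bug: Both operands are integers, so '/' performs integer division and truncates

Fix: Cast one side to REAL so the division keeps the fractional part

Corrected query:
SELECT category, SUM(stock) * 1.0 / COUNT(*) AS avg_stock FROM products GROUP BY category

Result:
category  | avg_stock 
----------+-----------
Furniture | 301.333333
Kitchen   | 29        
Office    | 393       
Sports    | 3         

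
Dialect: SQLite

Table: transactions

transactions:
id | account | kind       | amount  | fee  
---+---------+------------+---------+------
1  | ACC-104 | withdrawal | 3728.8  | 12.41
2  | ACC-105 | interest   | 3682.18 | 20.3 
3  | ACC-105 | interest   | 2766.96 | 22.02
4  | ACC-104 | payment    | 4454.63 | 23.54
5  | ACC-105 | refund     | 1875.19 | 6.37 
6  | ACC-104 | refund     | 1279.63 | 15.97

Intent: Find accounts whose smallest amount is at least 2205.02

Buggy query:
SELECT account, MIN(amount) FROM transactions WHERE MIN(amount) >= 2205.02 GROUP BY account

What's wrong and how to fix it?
Bug: MIN() in WHERE is a misuse of aggregate

Fix: Use HAVING for the per-group MIN condition

Corrected query:
SELECT account, MIN(amount) FROM transactions GROUP BY account HAVING MIN(amount) >= 2205.02

Result:
(no rows)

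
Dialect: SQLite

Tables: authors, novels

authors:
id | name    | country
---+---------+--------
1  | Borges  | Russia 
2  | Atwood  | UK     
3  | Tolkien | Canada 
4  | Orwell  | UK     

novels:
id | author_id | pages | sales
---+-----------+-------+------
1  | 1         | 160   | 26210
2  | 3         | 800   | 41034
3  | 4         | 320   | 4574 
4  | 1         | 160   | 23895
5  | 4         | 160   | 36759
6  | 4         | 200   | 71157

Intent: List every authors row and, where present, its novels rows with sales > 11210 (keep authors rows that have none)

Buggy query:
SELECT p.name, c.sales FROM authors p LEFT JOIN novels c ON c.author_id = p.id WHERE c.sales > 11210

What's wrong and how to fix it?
Bug: A WHERE condition on the right-hand table after LEFT JOIN drops unmatched parents

Fix: Move the right-table condition into the ON clause so unmatched parents are kept

Corrected query:
SELECT p.name, c.sales FROM authors p LEFT JOIN novels c ON c.author_id = p.id AND c.sales > 11210

Result:
name    | sales
--------+------
Borges  | 23895
Borges  | 26210
Atwood  | NULL 
Tolkien | 41034
Orwell  | 36759
Orwell  | 71157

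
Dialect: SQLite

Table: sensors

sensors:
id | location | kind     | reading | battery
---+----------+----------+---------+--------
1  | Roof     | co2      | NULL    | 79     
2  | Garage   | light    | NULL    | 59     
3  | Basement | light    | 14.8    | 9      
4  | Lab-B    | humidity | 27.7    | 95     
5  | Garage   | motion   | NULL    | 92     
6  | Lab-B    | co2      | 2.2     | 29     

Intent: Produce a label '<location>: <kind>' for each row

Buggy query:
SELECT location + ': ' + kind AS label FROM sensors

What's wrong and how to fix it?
Bug: '+' is numeric addition; on text columns SQLite converts them to 0 instead of concatenating

Fix: Replace + with || to concatenate text

Corrected query:
SELECT location || ': ' || kind AS label FROM sensors

Result:
label          
---------------
Roof: co2      
Garage: light  
Basement: light
Lab-B: humidity
Garage: motion 
Lab-B: co2     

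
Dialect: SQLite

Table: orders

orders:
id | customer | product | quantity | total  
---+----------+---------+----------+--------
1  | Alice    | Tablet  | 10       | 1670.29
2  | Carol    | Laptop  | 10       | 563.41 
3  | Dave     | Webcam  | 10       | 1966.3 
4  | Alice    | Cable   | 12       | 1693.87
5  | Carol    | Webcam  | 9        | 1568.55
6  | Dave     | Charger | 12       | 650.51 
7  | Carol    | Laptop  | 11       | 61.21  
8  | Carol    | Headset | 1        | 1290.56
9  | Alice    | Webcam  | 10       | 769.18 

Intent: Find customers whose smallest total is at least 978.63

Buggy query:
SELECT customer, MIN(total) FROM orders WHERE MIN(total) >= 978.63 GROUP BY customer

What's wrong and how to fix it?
Bug: Aggregates like MIN are computed per group after WHERE runs

Fix: Replace WHERE with HAVING after the GROUP BY

Corrected query:
SELECT customer, MIN(total) FROM orders GROUP BY customer HAVING MIN(total) >= 978.63

Result:
(no rows)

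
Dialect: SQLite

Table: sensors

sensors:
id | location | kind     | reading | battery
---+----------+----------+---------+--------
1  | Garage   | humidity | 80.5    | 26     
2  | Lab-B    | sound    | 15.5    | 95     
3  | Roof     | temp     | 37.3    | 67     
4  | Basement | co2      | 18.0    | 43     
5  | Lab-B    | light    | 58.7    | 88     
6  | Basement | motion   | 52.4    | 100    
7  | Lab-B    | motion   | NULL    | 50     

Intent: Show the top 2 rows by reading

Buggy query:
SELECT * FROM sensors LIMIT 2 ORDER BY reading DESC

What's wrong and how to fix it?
Bug: LIMIT must come after ORDER BY

Fix: Swap the clauses: ORDER BY first, then LIMIT

Corrected query:
SELECT * FROM sensors ORDER BY reading DESC LIMIT 2

Result:
id | location | kind     | reading | battery
---+----------+----------+---------+--------
1  | Garage   | humidity | 80.5    | 26     
5  | Lab-B    | light    | 58.7    | 88     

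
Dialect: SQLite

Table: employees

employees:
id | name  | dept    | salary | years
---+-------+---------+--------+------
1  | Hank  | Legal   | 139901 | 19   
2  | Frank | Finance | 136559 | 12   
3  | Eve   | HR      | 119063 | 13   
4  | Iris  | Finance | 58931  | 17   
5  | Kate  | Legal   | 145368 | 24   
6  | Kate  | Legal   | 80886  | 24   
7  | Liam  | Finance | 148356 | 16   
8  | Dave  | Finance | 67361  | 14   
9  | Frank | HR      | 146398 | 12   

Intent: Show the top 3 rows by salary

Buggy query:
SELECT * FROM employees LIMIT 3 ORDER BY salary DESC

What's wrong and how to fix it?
Bug: ORDER BY cannot follow LIMIT; LIMIT is the final clause

Fix: Swap the clauses: ORDER BY first, then LIMIT

Corrected query:
SELECT * FROM employees ORDER BY salary DESC LIMIT 3

Result:
id | name  | dept    | salary | years
---+-------+---------+--------+------
7  | Liam  | Finance | 148356 | 16   
9  | Frank | HR      | 146398 | 12   
5  | Kate  | Legal   | 145368 | 24   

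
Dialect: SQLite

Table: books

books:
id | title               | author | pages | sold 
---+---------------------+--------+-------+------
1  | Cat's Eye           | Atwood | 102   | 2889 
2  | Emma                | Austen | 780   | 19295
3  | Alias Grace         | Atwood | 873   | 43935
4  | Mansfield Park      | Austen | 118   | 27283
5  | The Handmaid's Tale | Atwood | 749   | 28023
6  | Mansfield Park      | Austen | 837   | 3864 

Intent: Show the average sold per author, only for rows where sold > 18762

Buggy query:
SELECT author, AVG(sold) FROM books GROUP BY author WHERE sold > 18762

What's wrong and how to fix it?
Bug: WHERE cannot follow GROUP BY

Fix: Move the WHERE clause before GROUP BY

Corrected query:
SELECT author, AVG(sold) FROM books WHERE sold > 18762 GROUP BY author

Result:
author | AVG(sold)
-------+----------
Atwood | 35979    
Austen | 23289    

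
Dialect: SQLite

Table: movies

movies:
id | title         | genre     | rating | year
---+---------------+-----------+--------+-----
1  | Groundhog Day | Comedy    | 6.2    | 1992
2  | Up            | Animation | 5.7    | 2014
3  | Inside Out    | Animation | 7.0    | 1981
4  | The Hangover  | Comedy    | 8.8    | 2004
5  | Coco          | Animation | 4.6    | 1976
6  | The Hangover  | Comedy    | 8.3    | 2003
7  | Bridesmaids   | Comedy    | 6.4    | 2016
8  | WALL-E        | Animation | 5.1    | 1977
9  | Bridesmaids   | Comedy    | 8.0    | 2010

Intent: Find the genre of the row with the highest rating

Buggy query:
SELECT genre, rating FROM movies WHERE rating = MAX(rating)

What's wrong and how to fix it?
Bug: MAX(rating) is an aggregate and cannot be used directly in WHERE

Fix: Wrap MAX in a scalar subquery so WHERE compares against a single value

Corrected query:
SELECT genre, rating FROM movies WHERE rating = (SELECT MAX(rating) FROM movies)

Result:
genre  | rating
-------+-------
Comedy | 8.8   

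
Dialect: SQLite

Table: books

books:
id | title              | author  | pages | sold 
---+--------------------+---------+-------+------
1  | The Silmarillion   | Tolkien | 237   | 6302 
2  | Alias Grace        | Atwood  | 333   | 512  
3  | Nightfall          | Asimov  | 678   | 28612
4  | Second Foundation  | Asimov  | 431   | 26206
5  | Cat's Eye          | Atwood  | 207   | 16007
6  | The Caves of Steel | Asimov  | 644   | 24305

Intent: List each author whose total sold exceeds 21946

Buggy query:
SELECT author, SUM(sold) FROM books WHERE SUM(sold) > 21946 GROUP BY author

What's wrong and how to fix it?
Bug: SUM(sold) is an aggregate, but WHERE filters rows before aggregation

Fix: Move the aggregate condition to a HAVING clause

Corrected query:
SELECT author, SUM(sold) FROM books GROUP BY author HAVING SUM(sold) > 21946

Result:
author | SUM(sold)
-------+----------
Asimov | 79123    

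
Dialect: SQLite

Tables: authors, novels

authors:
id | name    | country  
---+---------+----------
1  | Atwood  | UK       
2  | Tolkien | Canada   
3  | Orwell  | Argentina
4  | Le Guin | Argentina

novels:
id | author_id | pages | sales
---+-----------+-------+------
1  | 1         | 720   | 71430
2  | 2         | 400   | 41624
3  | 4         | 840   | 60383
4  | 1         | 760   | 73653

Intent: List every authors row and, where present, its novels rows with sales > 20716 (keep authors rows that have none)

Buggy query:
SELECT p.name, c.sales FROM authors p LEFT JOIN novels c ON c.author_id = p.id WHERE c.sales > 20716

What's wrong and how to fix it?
Bug: A WHERE condition on the right-hand table after LEFT JOIN drops unmatched parents

Fix: Move the right-table condition into the ON clause so unmatched parents are kept

Corrected query:
SELECT p.name, c.sales FROM authors p LEFT JOIN novels c ON c.author_id = p.id AND c.sales > 20716

Result:
name    | sales
--------+------
Atwood  | 71430
Atwood  | 73653
Tolkien | 41624
Orwell  | NULL 
Le Guin | 60383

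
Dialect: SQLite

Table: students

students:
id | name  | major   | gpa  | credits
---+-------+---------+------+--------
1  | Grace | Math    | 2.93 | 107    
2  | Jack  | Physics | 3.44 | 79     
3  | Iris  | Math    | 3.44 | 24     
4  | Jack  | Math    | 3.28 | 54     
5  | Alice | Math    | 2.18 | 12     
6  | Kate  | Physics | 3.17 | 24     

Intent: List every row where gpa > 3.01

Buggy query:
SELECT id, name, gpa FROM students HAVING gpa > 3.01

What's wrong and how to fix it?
Bug: This is a non-aggregate query (no GROUP BY, no aggregates), so in SQLite the HAVING clause is invalid here; a row-level condition belongs in WHERE

Fix: Use WHERE for row-level filtering

Corrected query:
SELECT id, name, gpa FROM students WHERE gpa > 3.01

Result:
id | name | gpa 
---+------+-----
2  | Jack | 3.44
3  | Iris | 3.44
4  | Jack | 3.28
6  | Kate | 3.17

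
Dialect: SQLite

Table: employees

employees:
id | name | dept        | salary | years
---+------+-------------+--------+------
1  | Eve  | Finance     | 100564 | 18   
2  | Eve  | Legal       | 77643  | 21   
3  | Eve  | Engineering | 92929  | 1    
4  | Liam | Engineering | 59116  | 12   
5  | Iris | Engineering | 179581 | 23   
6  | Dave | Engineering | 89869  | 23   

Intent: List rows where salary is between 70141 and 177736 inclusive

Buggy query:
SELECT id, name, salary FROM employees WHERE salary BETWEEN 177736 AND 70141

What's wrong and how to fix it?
Bug: BETWEEN expects the lower bound first; with 177736 AND 70141 the range is empty

Fix: Swap the bounds so the smaller value comes first

Corrected query:
SELECT id, name, salary FROM employees WHERE salary BETWEEN 70141 AND 177736

Result:
id | name | salary
---+------+-------
1  | Eve  | 100564
2  | Eve  | 77643 
3  | Eve  | 92929 
6  | Dave | 89869 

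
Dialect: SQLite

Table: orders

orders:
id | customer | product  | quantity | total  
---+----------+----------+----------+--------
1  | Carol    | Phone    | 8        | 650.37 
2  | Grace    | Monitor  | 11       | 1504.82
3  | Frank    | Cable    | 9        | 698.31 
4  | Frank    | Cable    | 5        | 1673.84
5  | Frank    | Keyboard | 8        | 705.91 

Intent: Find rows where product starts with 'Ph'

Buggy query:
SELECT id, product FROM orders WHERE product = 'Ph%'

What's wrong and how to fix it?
Bug: '=' compares the literal string including the % character; pattern matching needs LIKE

Fix: Use LIKE for wildcard pattern matching

Corrected query:
SELECT id, product FROM orders WHERE product LIKE 'Ph%'

Result:
id | product
---+--------
1  | Phone  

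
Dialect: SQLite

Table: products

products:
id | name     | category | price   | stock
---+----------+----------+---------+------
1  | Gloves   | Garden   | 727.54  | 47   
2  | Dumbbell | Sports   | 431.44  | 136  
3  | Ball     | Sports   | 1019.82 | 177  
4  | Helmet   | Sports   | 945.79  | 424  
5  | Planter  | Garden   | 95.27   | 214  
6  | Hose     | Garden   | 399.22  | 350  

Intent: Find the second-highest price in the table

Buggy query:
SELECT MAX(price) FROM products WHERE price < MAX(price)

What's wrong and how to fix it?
Bug: MAX(price) on the right of the comparison is an aggregate-in-WHERE error

Fix: Compute the overall MAX in a subquery, then take MAX of rows below it

Corrected query:
SELECT MAX(price) FROM products WHERE price < (SELECT MAX(price) FROM products)

Result:
MAX(price)
----------
945.79    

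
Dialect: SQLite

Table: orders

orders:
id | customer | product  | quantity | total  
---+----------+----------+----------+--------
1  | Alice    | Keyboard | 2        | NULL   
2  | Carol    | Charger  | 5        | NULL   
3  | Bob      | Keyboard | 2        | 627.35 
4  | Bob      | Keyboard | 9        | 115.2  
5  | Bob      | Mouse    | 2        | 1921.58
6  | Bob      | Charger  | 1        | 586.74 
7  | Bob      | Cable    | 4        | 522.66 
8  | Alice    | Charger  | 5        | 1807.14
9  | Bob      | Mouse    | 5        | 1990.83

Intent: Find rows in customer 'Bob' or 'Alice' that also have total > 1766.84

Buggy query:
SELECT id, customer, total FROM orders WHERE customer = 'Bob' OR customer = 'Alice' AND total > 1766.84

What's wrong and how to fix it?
Bug: AND binds tighter than OR, so this parses as customer = 'Bob' OR (customer = 'Alice' AND total > 1766.84)

Fix: Group the OR with parentheses (or use IN), then AND the threshold

Corrected query:
SELECT id, customer, total FROM orders WHERE (customer = 'Bob' OR customer = 'Alice') AND total > 1766.84

Result:
id | customer | total  
---+----------+--------
5  | Bob      | 1921.58
8  | Alice    | 1807.14
9  | Bob      | 1990.83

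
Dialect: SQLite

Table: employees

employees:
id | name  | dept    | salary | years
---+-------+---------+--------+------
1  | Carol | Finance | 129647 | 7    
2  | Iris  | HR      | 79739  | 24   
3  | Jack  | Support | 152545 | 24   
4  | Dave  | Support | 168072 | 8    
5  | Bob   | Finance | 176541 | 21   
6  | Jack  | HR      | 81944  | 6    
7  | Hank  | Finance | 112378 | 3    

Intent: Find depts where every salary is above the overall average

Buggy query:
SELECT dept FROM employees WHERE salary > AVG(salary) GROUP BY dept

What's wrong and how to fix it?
Bug: AVG() is an aggregate; it can't sit directly in WHERE

Fix: Use a subquery for AVG and a HAVING MIN(...) filter so the condition holds for every row in the group

Corrected query:
SELECT dept FROM employees GROUP BY dept HAVING MIN(salary) > (SELECT AVG(salary) FROM employees)

Result:
dept   
-------
Support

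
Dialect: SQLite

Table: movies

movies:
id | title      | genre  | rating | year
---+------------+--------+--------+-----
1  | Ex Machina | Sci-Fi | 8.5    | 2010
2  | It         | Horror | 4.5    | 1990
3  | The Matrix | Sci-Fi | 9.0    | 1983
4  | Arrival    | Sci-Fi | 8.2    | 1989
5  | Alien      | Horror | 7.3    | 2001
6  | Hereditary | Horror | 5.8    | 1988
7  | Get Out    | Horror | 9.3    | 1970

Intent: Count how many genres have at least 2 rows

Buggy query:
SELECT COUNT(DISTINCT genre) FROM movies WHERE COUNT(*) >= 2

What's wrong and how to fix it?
Bug: WHERE filters individual rows, not groups, so a group-level COUNT is invalid there

Fix: Use a subquery that GROUPs and filters with HAVING, then count its rows

Corrected query:
SELECT COUNT(*) FROM (SELECT genre FROM movies GROUP BY genre HAVING COUNT(*) >= 2)

Result:
COUNT(*)
--------
2       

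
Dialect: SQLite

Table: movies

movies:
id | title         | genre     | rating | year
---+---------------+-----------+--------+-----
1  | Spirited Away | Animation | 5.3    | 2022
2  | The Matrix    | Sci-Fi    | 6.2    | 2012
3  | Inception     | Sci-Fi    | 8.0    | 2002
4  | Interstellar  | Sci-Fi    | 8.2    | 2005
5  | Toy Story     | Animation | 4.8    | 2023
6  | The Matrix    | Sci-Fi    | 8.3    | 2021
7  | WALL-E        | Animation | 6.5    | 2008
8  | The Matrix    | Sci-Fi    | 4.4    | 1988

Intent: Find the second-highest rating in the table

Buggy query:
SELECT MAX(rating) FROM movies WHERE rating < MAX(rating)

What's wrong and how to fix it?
Bug: The inner MAX is an aggregate inside WHERE, which is not allowed

Fix: Put the inner MAX in a scalar subquery

Corrected query:
SELECT MAX(rating) FROM movies WHERE rating < (SELECT MAX(rating) FROM movies)

Result:
MAX(rating)
-----------
8.2        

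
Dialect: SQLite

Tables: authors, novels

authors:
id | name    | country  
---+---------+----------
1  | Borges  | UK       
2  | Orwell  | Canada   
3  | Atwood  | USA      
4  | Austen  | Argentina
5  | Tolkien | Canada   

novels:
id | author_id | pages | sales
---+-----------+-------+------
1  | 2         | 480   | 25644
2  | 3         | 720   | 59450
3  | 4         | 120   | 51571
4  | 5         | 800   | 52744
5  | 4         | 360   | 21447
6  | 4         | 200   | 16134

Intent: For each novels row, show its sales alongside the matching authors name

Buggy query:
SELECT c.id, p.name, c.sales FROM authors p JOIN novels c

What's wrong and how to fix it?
Bug: Missing join condition: each novels row is matched to all authors rows instead of just its own

Fix: Add ON c.author_id = p.id to the JOIN

Corrected query:
SELECT c.id, p.name, c.sales FROM authors p JOIN novels c ON c.author_id = p.id

Result:
id | name    | sales
---+---------+------
1  | Orwell  | 25644
2  | Atwood  | 59450
3  | Austen  | 51571
4  | Tolkien | 52744
5  | Austen  | 21447
6  | Austen  | 16134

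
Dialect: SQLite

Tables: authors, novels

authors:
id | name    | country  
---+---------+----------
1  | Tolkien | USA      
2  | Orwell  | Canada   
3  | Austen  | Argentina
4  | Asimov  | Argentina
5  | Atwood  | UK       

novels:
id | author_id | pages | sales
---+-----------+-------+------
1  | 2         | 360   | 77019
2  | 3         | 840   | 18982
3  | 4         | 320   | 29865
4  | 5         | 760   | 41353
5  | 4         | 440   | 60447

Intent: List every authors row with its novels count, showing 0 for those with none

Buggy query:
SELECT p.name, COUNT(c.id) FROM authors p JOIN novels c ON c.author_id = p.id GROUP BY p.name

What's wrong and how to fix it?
Bug: INNER JOIN drops authors rows that have no matching novels rows

Fix: Switch to LEFT JOIN to retain unmatched parent rows

Corrected query:
SELECT p.name, COUNT(c.id) FROM authors p LEFT JOIN novels c ON c.author_id = p.id GROUP BY p.name

Result:
name    | COUNT(c.id)
--------+------------
Asimov  | 2          
Atwood  | 1          
Austen  | 1          
Orwell  | 1          
Tolkien | 0          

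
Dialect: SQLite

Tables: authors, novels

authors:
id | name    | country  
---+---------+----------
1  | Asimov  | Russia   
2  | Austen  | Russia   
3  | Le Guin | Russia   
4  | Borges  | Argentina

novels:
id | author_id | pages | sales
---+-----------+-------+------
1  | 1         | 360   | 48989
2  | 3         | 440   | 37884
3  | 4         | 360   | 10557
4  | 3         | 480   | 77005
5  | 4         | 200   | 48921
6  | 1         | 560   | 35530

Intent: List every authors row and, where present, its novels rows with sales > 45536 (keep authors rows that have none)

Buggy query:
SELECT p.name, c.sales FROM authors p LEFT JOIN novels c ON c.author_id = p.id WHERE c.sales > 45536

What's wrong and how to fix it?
Bug: Filtering c.sales in WHERE discards the NULL rows produced by LEFT JOIN, turning it into an inner join

Fix: Put 'c.sales > 45536' in the JOIN's ON clause instead of WHERE

Corrected query:
SELECT p.name, c.sales FROM authors p LEFT JOIN novels c ON c.author_id = p.id AND c.sales > 45536

Result:
name    | sales
--------+------
Asimov  | 48989
Austen  | NULL 
Le Guin | 77005
Borges  | 48921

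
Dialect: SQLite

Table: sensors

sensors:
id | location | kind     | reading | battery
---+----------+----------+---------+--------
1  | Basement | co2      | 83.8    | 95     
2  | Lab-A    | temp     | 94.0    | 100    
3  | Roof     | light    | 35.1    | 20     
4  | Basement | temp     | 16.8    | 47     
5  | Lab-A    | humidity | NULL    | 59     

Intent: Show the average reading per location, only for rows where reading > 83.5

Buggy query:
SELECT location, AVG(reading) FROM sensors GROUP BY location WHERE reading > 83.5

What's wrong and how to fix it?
Bug: Row-level WHERE must come before GROUP BY in the clause order

Fix: Place WHERE between FROM and GROUP BY

Corrected query:
SELECT location, AVG(reading) FROM sensors WHERE reading > 83.5 GROUP BY location

Result:
location | AVG(reading)
---------+-------------
Basement | 83.8        
Lab-A    | 94          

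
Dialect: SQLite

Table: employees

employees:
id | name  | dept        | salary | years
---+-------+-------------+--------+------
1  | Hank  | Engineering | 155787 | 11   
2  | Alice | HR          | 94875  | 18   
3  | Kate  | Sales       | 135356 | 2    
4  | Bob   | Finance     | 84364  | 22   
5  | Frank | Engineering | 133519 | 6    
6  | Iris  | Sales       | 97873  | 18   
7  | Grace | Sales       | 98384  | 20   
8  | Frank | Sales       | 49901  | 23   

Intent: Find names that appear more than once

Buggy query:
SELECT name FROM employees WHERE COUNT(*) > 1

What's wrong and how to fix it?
Bug: COUNT(*) is an aggregate and cannot be used in WHERE

Fix: Group first, then use HAVING for the count condition

Corrected query:
SELECT name FROM employees GROUP BY name HAVING COUNT(*) > 1

Result:
name 
-----
Frank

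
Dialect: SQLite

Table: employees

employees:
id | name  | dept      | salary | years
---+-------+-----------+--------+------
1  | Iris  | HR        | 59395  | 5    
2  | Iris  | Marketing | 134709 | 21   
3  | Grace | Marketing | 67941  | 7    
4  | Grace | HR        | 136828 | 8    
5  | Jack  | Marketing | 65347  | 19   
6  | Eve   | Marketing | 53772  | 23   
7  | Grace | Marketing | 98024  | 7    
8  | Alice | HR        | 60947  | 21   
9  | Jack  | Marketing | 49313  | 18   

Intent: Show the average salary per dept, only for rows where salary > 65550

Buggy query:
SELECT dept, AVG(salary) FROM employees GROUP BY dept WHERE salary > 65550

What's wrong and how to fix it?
Bug: WHERE cannot follow GROUP BY

Fix: Place WHERE between FROM and GROUP BY

Corrected query:
SELECT dept, AVG(salary) FROM employees WHERE salary > 65550 GROUP BY dept

Result:
dept      | AVG(salary)  
----------+--------------
HR        | 136828       
Marketing | 100224.666667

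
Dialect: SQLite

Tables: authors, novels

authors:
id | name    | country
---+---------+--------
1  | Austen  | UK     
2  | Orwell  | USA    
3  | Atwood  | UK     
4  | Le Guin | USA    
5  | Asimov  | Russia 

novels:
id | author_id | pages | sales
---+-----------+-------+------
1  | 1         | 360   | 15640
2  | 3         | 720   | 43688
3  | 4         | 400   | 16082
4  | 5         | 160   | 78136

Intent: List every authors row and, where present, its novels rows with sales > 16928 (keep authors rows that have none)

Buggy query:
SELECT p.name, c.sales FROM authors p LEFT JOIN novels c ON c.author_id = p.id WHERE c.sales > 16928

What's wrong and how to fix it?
Bug: A WHERE condition on the right-hand table after LEFT JOIN drops unmatched parents

Fix: Move the right-table condition into the ON clause so unmatched parents are kept

Corrected query:
SELECT p.name, c.sales FROM authors p LEFT JOIN novels c ON c.author_id = p.id AND c.sales > 16928

Result:
name    | sales
--------+------
Austen  | NULL 
Orwell  | NULL 
Atwood  | 43688
Le Guin | NULL 
Asimov  | 78136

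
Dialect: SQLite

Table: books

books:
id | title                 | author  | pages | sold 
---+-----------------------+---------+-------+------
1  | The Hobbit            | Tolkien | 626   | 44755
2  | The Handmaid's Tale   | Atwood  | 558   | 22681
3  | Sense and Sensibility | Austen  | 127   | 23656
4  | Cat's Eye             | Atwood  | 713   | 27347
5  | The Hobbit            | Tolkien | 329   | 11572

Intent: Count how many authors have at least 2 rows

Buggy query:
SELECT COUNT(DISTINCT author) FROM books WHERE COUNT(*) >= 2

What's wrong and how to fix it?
Bug: COUNT(*) cannot appear in WHERE; the per-group count doesn't exist yet

Fix: Group first with HAVING COUNT(*) >= 2, then COUNT the resulting groups

Corrected query:
SELECT COUNT(*) FROM (SELECT author FROM books GROUP BY author HAVING COUNT(*) >= 2)

Result:
COUNT(*)
--------
2       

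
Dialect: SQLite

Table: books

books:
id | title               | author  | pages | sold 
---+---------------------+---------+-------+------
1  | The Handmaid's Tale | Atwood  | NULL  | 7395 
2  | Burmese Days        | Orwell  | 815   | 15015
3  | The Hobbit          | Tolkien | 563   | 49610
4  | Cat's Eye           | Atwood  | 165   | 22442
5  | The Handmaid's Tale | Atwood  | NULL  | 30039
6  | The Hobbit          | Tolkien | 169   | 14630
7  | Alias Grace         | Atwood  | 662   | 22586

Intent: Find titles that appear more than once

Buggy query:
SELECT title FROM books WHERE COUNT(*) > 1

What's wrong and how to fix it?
Bug: COUNT(*) is an aggregate and cannot be used in WHERE

Fix: GROUP BY title, then filter groups with HAVING COUNT(*) > 1

Corrected query:
SELECT title FROM books GROUP BY title HAVING COUNT(*) > 1

Result:
title              
-------------------
The Handmaid's Tale
The Hobbit         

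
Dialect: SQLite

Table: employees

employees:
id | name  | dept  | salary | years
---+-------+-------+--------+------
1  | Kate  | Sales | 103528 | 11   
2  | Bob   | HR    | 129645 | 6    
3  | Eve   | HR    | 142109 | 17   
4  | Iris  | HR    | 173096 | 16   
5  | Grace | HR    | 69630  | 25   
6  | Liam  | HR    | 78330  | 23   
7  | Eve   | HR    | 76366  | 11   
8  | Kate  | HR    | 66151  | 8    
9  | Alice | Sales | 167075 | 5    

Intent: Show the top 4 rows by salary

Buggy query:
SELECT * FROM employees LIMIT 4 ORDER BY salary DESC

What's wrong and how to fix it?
Bug: ORDER BY cannot follow LIMIT; LIMIT is the final clause

Fix: Sort with ORDER BY, then apply LIMIT

Corrected query:
SELECT * FROM employees ORDER BY salary DESC LIMIT 4

Result:
id | name  | dept  | salary | years
---+-------+-------+--------+------
4  | Iris  | HR    | 173096 | 16   
9  | Alice | Sales | 167075 | 5    
3  | Eve   | HR    | 142109 | 17   
2  | Bob   | HR    | 129645 | 6    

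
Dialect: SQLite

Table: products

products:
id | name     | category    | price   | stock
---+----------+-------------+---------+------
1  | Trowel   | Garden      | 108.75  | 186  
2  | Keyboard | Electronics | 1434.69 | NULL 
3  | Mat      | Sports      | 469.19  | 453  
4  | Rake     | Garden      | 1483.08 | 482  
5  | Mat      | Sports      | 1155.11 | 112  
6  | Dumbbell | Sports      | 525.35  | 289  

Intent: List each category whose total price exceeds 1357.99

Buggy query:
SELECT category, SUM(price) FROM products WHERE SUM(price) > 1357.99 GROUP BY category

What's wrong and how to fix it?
Bug: Aggregate functions cannot appear in a WHERE clause

Fix: Move the aggregate condition to a HAVING clause

Corrected query:
SELECT category, SUM(price) FROM products GROUP BY category HAVING SUM(price) > 1357.99

Result:
category    | SUM(price)
------------+-----------
Electronics | 1434.69   
Garden      | 1591.83   
Sports      | 2149.65   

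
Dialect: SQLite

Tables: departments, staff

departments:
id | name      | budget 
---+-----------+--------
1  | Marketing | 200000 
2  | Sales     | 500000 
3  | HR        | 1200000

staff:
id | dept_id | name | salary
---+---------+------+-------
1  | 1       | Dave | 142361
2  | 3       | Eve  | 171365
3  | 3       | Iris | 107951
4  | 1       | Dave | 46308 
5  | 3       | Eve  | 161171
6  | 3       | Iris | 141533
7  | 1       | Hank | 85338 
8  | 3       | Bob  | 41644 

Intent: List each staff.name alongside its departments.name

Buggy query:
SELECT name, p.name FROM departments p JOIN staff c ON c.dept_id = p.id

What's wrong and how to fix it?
Bug: 'name' exists in both joined tables, so the database can't tell which one is meant

Fix: Prefix ambiguous columns with the table alias

Corrected query:
SELECT c.name, p.name FROM departments p JOIN staff c ON c.dept_id = p.id

Result:
name | name     
-----+----------
Dave | Marketing
Eve  | HR       
Iris | HR       
Dave | Marketing
Eve  | HR       
Iris | HR       
Hank | Marketing
Bob  | HR       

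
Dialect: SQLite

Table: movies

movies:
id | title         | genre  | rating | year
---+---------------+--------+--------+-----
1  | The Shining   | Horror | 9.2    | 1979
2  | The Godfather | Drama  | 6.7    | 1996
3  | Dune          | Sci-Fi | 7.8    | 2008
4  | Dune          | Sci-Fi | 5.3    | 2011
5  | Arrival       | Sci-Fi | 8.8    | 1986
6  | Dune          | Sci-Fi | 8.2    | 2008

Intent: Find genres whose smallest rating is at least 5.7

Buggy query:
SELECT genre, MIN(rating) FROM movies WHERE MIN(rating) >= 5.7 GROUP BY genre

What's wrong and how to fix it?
Bug: Aggregates like MIN are computed per group after WHERE runs

Fix: Use HAVING for the per-group MIN condition

Corrected query:
SELECT genre, MIN(rating) FROM movies GROUP BY genre HAVING MIN(rating) >= 5.7

Result:
genre  | MIN(rating)
-------+------------
Drama  | 6.7        
Horror | 9.2        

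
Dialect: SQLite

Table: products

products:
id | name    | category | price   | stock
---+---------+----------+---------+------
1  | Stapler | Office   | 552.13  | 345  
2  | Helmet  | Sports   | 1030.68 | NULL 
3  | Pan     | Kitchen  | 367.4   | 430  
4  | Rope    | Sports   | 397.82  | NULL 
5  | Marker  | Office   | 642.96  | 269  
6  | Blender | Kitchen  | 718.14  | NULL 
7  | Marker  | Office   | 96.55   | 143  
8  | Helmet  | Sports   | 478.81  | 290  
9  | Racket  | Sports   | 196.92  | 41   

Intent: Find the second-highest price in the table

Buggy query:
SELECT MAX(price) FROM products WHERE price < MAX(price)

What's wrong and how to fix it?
Bug: The inner MAX is an aggregate inside WHERE, which is not allowed

Fix: Put the inner MAX in a scalar subquery

Corrected query:
SELECT MAX(price) FROM products WHERE price < (SELECT MAX(price) FROM products)

Result:
MAX(price)
----------
718.14    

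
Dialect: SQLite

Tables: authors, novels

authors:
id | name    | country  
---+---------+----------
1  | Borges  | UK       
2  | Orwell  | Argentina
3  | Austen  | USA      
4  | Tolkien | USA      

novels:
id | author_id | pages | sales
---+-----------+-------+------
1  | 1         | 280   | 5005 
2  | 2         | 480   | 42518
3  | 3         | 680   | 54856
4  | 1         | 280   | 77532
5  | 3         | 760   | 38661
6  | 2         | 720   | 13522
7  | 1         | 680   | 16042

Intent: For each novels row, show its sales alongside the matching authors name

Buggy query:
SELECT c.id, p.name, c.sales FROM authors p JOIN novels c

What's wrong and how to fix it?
Bug: JOIN with no ON clause produces a cartesian product; every novels row pairs with every authors row

Fix: Specify the join condition linking the foreign key to the parent id

Corrected query:
SELECT c.id, p.name, c.sales FROM authors p JOIN novels c ON c.author_id = p.id

Result:
id | name   | sales
---+--------+------
1  | Borges | 5005 
2  | Orwell | 42518
3  | Austen | 54856
4  | Borges | 77532
5  | Austen | 38661
6  | Orwell | 13522
7  | Borges | 16042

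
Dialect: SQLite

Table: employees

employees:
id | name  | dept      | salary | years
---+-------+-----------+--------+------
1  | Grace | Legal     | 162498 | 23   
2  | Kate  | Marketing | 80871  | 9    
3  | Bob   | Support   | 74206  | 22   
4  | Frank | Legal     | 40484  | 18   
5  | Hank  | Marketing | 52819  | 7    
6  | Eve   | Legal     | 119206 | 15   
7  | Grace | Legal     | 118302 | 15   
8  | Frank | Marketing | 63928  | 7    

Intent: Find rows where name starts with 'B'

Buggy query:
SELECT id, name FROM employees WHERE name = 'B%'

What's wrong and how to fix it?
Bug: Wildcards only work with LIKE; '=' treats '%' as a literal character

Fix: Replace '=' with LIKE so 'B%' is treated as a pattern

Corrected query:
SELECT id, name FROM employees WHERE name LIKE 'B%'

Result:
id | name
---+-----
3  | Bob 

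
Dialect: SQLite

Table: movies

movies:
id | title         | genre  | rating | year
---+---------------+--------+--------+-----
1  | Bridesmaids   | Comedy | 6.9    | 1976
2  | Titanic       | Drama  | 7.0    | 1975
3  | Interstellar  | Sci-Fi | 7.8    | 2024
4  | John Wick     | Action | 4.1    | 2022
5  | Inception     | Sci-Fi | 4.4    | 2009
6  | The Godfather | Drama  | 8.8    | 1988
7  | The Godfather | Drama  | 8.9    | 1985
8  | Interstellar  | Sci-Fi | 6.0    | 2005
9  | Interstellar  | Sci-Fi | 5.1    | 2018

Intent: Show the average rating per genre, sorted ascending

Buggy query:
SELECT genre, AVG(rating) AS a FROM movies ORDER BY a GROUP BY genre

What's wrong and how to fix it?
Bug: ORDER BY appears before GROUP BY; SQL clause order requires GROUP BY first

Fix: Reorder: SELECT … FROM … GROUP BY … ORDER BY …

Corrected query:
SELECT genre, AVG(rating) AS a FROM movies GROUP BY genre ORDER BY a

Result:
genre  | a       
-------+---------
Action | 4.1     
Sci-Fi | 5.825   
Comedy | 6.9     
Drama  | 8.233333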